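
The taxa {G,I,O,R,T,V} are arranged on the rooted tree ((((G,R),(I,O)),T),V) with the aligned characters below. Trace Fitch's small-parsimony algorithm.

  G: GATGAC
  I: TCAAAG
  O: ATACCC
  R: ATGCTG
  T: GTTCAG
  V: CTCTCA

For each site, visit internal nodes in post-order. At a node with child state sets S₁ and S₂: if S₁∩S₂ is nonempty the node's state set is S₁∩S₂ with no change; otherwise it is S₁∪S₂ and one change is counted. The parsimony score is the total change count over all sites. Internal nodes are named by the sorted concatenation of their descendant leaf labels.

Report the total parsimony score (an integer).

[col 0] GR: children G:{G}, R:{A} ∪→ {A,G}; cost 1
[col 0] IO: children I:{T}, O:{A} ∪→ {A,T}; cost 1
[col 0] GIOR: children GR:{A,G}, IO:{A,T} ∩→ {A}; cost 0
[col 0] GIORT: children GIOR:{A}, T:{G} ∪→ {A,G}; cost 1
[col 0] GIORTV: children GIORT:{A,G}, V:{C} ∪→ {A,C,G}; cost 1
[col 1] GR: children G:{A}, R:{T} ∪→ {A,T}; cost 1
[col 1] IO: children I:{C}, O:{T} ∪→ {C,T}; cost 1
[col 1] GIOR: children GR:{A,T}, IO:{C,T} ∩→ {T}; cost 0
[col 1] GIORT: children GIOR:{T}, T:{T} ∩→ {T}; cost 0
[col 1] GIORTV: children GIORT:{T}, V:{T} ∩→ {T}; cost 0
[col 2] GR: children G:{T}, R:{G} ∪→ {G,T}; cost 1
[col 2] IO: children I:{A}, O:{A} ∩→ {A}; cost 0
[col 2] GIOR: children GR:{G,T}, IO:{A} ∪→ {A,G,T}; cost 1
[col 2] GIORT: children GIOR:{A,G,T}, T:{T} ∩→ {T}; cost 0
[col 2] GIORTV: children GIORT:{T}, V:{C} ∪→ {C,T}; cost 1
[col 3] GR: children G:{G}, R:{C} ∪→ {C,G}; cost 1
[col 3] IO: children I:{A}, O:{C} ∪→ {A,C}; cost 1
[col 3] GIOR: children GR:{C,G}, IO:{A,C} ∩→ {C}; cost 0
[col 3] GIORT: children GIOR:{C}, T:{C} ∩→ {C}; cost 0
[col 3] GIORTV: children GIORT:{C}, V:{T} ∪→ {C,T}; cost 1
[col 4] GR: children G:{A}, R:{T} ∪→ {A,T}; cost 1
[col 4] IO: children I:{A}, O:{C} ∪→ {A,C}; cost 1
[col 4] GIOR: children GR:{A,T}, IO:{A,C} ∩→ {A}; cost 0
[col 4] GIORT: children GIOR:{A}, T:{A} ∩→ {A}; cost 0
[col 4] GIORTV: children GIORT:{A}, V:{C} ∪→ {A,C}; cost 1
[col 5] GR: children G:{C}, R:{G} ∪→ {C,G}; cost 1
[col 5] IO: children I:{G}, O:{C} ∪→ {C,G}; cost 1
[col 5] GIOR: children GR:{C,G}, IO:{C,G} ∩→ {C,G}; cost 0
[col 5] GIORT: children GIOR:{C,G}, T:{G} ∩→ {G}; cost 0
[col 5] GIORTV: children GIORT:{G}, V:{A} ∪→ {A,G}; cost 1
per-site changes: [4, 2, 3, 3, 3, 3]; total = 18

18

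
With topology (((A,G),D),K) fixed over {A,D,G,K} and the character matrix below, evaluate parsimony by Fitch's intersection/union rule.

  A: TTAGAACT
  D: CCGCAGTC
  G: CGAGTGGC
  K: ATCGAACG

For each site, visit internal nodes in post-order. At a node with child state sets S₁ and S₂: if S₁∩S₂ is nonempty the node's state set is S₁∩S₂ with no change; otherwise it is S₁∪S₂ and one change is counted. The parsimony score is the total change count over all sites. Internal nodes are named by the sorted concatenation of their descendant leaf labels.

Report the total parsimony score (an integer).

AG@0: {T} ∪ {C} = {C,T} (union, +1)
ADG@0: {C,T} ∩ {C} = {C} (intersection, +0)
ADGK@0: {C} ∪ {A} = {A,C} (union, +1)
AG@1: {T} ∪ {G} = {G,T} (union, +1)
ADG@1: {G,T} ∪ {C} = {C,G,T} (union, +1)
ADGK@1: {C,G,T} ∩ {T} = {T} (intersection, +0)
AG@2: {A} ∩ {A} = {A} (intersection, +0)
ADG@2: {A} ∪ {G} = {A,G} (union, +1)
ADGK@2: {A,G} ∪ {C} = {A,C,G} (union, +1)
AG@3: {G} ∩ {G} = {G} (intersection, +0)
ADG@3: {G} ∪ {C} = {C,G} (union, +1)
ADGK@3: {C,G} ∩ {G} = {G} (intersection, +0)
AG@4: {A} ∪ {T} = {A,T} (union, +1)
ADG@4: {A,T} ∩ {A} = {A} (intersection, +0)
ADGK@4: {A} ∩ {A} = {A} (intersection, +0)
AG@5: {A} ∪ {G} = {A,G} (union, +1)
ADG@5: {A,G} ∩ {G} = {G} (intersection, +0)
ADGK@5: {G} ∪ {A} = {A,G} (union, +1)
AG@6: {C} ∪ {G} = {C,G} (union, +1)
ADG@6: {C,G} ∪ {T} = {C,G,T} (union, +1)
ADGK@6: {C,G,T} ∩ {C} = {C} (intersection, +0)
AG@7: {T} ∪ {C} = {C,T} (union, +1)
ADG@7: {C,T} ∩ {C} = {C} (intersection, +0)
ADGK@7: {C} ∪ {G} = {C,G} (union, +1)
per-site changes: [2, 2, 2, 1, 1, 2, 2, 2]; total = 14

14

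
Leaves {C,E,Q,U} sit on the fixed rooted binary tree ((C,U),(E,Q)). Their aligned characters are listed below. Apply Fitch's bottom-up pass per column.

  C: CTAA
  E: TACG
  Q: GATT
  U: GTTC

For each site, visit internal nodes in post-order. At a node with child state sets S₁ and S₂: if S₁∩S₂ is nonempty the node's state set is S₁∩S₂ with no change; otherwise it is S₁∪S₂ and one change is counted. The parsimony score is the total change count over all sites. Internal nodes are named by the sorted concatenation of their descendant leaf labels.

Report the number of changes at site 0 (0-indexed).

CU@0: {C} ∪ {G} = {C,G} (union, +1)
EQ@0: {T} ∪ {G} = {G,T} (union, +1)
CEQU@0: {C,G} ∩ {G,T} = {G} (intersection, +0)
CU@1: {T} ∩ {T} = {T} (intersection, +0)
EQ@1: {A} ∩ {A} = {A} (intersection, +0)
CEQU@1: {T} ∪ {A} = {A,T} (union, +1)
CU@2: {A} ∪ {T} = {A,T} (union, +1)
EQ@2: {C} ∪ {T} = {C,T} (union, +1)
CEQU@2: {A,T} ∩ {C,T} = {T} (intersection, +0)
CU@3: {A} ∪ {C} = {A,C} (union, +1)
EQ@3: {G} ∪ {T} = {G,T} (union, +1)
CEQU@3: {A,C} ∪ {G,T} = {A,C,G,T} (union, +1)
per-site changes: [2, 1, 2, 3]; total = 8

2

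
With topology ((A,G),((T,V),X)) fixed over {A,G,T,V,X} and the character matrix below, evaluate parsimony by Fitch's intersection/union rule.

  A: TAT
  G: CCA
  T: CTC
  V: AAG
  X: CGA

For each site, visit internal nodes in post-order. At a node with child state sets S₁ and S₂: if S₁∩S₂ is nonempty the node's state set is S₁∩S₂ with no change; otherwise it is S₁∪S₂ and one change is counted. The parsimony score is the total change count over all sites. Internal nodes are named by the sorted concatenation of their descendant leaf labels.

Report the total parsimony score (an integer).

AG@0: {T} ∪ {C} = {C,T} (union, +1)
TV@0: {C} ∪ {A} = {A,C} (union, +1)
TVX@0: {A,C} ∩ {C} = {C} (intersection, +0)
AGTVX@0: {C,T} ∩ {C} = {C} (intersection, +0)
AG@1: {A} ∪ {C} = {A,C} (union, +1)
TV@1: {T} ∪ {A} = {A,T} (union, +1)
TVX@1: {A,T} ∪ {G} = {A,G,T} (union, +1)
AGTVX@1: {A,C} ∩ {A,G,T} = {A} (intersection, +0)
AG@2: {T} ∪ {A} = {A,T} (union, +1)
TV@2: {C} ∪ {G} = {C,G} (union, +1)
TVX@2: {C,G} ∪ {A} = {A,C,G} (union, +1)
AGTVX@2: {A,T} ∩ {A,C,G} = {A} (intersection, +0)
per-site changes: [2, 3, 3]; total = 8

8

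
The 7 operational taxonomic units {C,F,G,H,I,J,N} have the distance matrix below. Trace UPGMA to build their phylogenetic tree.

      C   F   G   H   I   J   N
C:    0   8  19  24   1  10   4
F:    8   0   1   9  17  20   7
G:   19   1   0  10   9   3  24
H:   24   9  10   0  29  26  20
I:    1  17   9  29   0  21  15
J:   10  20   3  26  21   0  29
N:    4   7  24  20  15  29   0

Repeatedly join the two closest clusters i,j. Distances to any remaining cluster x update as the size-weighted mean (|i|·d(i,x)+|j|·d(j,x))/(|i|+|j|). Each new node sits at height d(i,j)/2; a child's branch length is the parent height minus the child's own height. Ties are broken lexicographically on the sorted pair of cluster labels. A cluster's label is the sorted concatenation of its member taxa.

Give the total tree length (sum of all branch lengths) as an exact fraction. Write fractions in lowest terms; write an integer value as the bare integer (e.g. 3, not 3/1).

step 1: merge (C,I) at d=1; branch lengths C→1/2, I→1/2; new cluster CI
  updated: d(CI,F)=25/2, d(CI,G)=14, d(CI,H)=53/2, d(CI,J)=31/2, d(CI,N)=19/2
step 2: merge (F,G) at d=1; branch lengths F→1/2, G→1/2; new cluster FG
  updated: d(CI,FG)=53/4, d(FG,H)=19/2, d(FG,J)=23/2, d(FG,N)=31/2
step 3: merge (CI,N) at d=19/2; branch lengths CI→17/4, N→19/4; new cluster CIN
  updated: d(CIN,FG)=14, d(CIN,H)=73/3, d(CIN,J)=20
step 4: merge (FG,H) at d=19/2; branch lengths FG→17/4, H→19/4; new cluster FGH
  updated: d(CIN,FGH)=157/9, d(FGH,J)=49/3
step 5: merge (FGH,J) at d=49/3; branch lengths FGH→41/12, J→49/6; new cluster FGHJ
  updated: d(CIN,FGHJ)=217/12
step 6: merge (CIN,FGHJ) at d=217/12; branch lengths CIN→103/24, FGHJ→7/8; new cluster CFGHIJN
final tree: (((C:1/2,I:1/2):17/4,N:19/4):103/24,(((F:1/2,G:1/2):17/4,H:19/4):41/12,J:49/6):7/8)
total length: 147/4

147/4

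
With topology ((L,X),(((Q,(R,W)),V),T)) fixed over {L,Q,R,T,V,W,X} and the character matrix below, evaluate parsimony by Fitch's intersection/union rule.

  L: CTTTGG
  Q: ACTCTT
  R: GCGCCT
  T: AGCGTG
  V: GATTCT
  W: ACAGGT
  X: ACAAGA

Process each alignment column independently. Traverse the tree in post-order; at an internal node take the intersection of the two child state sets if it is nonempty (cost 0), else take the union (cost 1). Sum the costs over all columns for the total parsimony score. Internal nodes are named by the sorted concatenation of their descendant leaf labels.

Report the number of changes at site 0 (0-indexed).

3

[col 0] LX: children L:{C}, X:{A} ∪→ {A,C}; cost 1
[col 0] RW: children R:{G}, W:{A} ∪→ {A,G}; cost 1
[col 0] QRW: children Q:{A}, RW:{A,G} ∩→ {A}; cost 0
[col 0] QRVW: children QRW:{A}, V:{G} ∪→ {A,G}; cost 1
[col 0] QRTVW: children QRVW:{A,G}, T:{A} ∩→ {A}; cost 0
[col 0] LQRTVWX: children LX:{A,C}, QRTVW:{A} ∩→ {A}; cost 0
[col 1] LX: children L:{T}, X:{C} ∪→ {C,T}; cost 1
[col 1] RW: children R:{C}, W:{C} ∩→ {C}; cost 0
[col 1] QRW: children Q:{C}, RW:{C} ∩→ {C}; cost 0
[col 1] QRVW: children QRW:{C}, V:{A} ∪→ {A,C}; cost 1
[col 1] QRTVW: children QRVW:{A,C}, T:{G} ∪→ {A,C,G}; cost 1
[col 1] LQRTVWX: children LX:{C,T}, QRTVW:{A,C,G} ∩→ {C}; cost 0
[col 2] LX: children L:{T}, X:{A} ∪→ {A,T}; cost 1
[col 2] RW: children R:{G}, W:{A} ∪→ {A,G}; cost 1
[col 2] QRW: children Q:{T}, RW:{A,G} ∪→ {A,G,T}; cost 1
[col 2] QRVW: children QRW:{A,G,T}, V:{T} ∩→ {T}; cost 0
[col 2] QRTVW: children QRVW:{T}, T:{C} ∪→ {C,T}; cost 1
[col 2] LQRTVWX: children LX:{A,T}, QRTVW:{C,T} ∩→ {T}; cost 0
[col 3] LX: children L:{T}, X:{A} ∪→ {A,T}; cost 1
[col 3] RW: children R:{C}, W:{G} ∪→ {C,G}; cost 1
[col 3] QRW: children Q:{C}, RW:{C,G} ∩→ {C}; cost 0
[col 3] QRVW: children QRW:{C}, V:{T} ∪→ {C,T}; cost 1
[col 3] QRTVW: children QRVW:{C,T}, T:{G} ∪→ {C,G,T}; cost 1
[col 3] LQRTVWX: children LX:{A,T}, QRTVW:{C,G,T} ∩→ {T}; cost 0
[col 4] LX: children L:{G}, X:{G} ∩→ {G}; cost 0
[col 4] RW: children R:{C}, W:{G} ∪→ {C,G}; cost 1
[col 4] QRW: children Q:{T}, RW:{C,G} ∪→ {C,G,T}; cost 1
[col 4] QRVW: children QRW:{C,G,T}, V:{C} ∩→ {C}; cost 0
[col 4] QRTVW: children QRVW:{C}, T:{T} ∪→ {C,T}; cost 1
[col 4] LQRTVWX: children LX:{G}, QRTVW:{C,T} ∪→ {C,G,T}; cost 1
[col 5] LX: children L:{G}, X:{A} ∪→ {A,G}; cost 1
[col 5] RW: children R:{T}, W:{T} ∩→ {T}; cost 0
[col 5] QRW: children Q:{T}, RW:{T} ∩→ {T}; cost 0
[col 5] QRVW: children QRW:{T}, V:{T} ∩→ {T}; cost 0
[col 5] QRTVW: children QRVW:{T}, T:{G} ∪→ {G,T}; cost 1
[col 5] LQRTVWX: children LX:{A,G}, QRTVW:{G,T} ∩→ {G}; cost 0
per-site changes: [3, 3, 4, 4, 4, 2]; total = 20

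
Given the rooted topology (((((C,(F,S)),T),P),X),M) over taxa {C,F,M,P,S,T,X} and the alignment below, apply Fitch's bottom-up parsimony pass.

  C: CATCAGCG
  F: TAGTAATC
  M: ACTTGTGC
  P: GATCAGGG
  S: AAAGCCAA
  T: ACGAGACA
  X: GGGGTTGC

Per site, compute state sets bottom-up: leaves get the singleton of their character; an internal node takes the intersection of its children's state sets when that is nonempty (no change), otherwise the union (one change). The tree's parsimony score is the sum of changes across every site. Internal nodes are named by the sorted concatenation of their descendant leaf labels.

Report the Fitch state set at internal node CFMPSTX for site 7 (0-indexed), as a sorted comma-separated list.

[col 0] FS: children F:{T}, S:{A} ∪→ {A,T}; cost 1
[col 0] CFS: children C:{C}, FS:{A,T} ∪→ {A,C,T}; cost 1
[col 0] CFST: children CFS:{A,C,T}, T:{A} ∩→ {A}; cost 0
[col 0] CFPST: children CFST:{A}, P:{G} ∪→ {A,G}; cost 1
[col 0] CFPSTX: children CFPST:{A,G}, X:{G} ∩→ {G}; cost 0
[col 0] CFMPSTX: children CFPSTX:{G}, M:{A} ∪→ {A,G}; cost 1
[col 1] FS: children F:{A}, S:{A} ∩→ {A}; cost 0
[col 1] CFS: children C:{A}, FS:{A} ∩→ {A}; cost 0
[col 1] CFST: children CFS:{A}, T:{C} ∪→ {A,C}; cost 1
[col 1] CFPST: children CFST:{A,C}, P:{A} ∩→ {A}; cost 0
[col 1] CFPSTX: children CFPST:{A}, X:{G} ∪→ {A,G}; cost 1
[col 1] CFMPSTX: children CFPSTX:{A,G}, M:{C} ∪→ {A,C,G}; cost 1
[col 2] FS: children F:{G}, S:{A} ∪→ {A,G}; cost 1
[col 2] CFS: children C:{T}, FS:{A,G} ∪→ {A,G,T}; cost 1
[col 2] CFST: children CFS:{A,G,T}, T:{G} ∩→ {G}; cost 0
[col 2] CFPST: children CFST:{G}, P:{T} ∪→ {G,T}; cost 1
[col 2] CFPSTX: children CFPST:{G,T}, X:{G} ∩→ {G}; cost 0
[col 2] CFMPSTX: children CFPSTX:{G}, M:{T} ∪→ {G,T}; cost 1
[col 3] FS: children F:{T}, S:{G} ∪→ {G,T}; cost 1
[col 3] CFS: children C:{C}, FS:{G,T} ∪→ {C,G,T}; cost 1
[col 3] CFST: children CFS:{C,G,T}, T:{A} ∪→ {A,C,G,T}; cost 1
[col 3] CFPST: children CFST:{A,C,G,T}, P:{C} ∩→ {C}; cost 0
[col 3] CFPSTX: children CFPST:{C}, X:{G} ∪→ {C,G}; cost 1
[col 3] CFMPSTX: children CFPSTX:{C,G}, M:{T} ∪→ {C,G,T}; cost 1
[col 4] FS: children F:{A}, S:{C} ∪→ {A,C}; cost 1
[col 4] CFS: children C:{A}, FS:{A,C} ∩→ {A}; cost 0
[col 4] CFST: children CFS:{A}, T:{G} ∪→ {A,G}; cost 1
[col 4] CFPST: children CFST:{A,G}, P:{A} ∩→ {A}; cost 0
[col 4] CFPSTX: children CFPST:{A}, X:{T} ∪→ {A,T}; cost 1
[col 4] CFMPSTX: children CFPSTX:{A,T}, M:{G} ∪→ {A,G,T}; cost 1
[col 5] FS: children F:{A}, S:{C} ∪→ {A,C}; cost 1
[col 5] CFS: children C:{G}, FS:{A,C} ∪→ {A,C,G}; cost 1
[col 5] CFST: children CFS:{A,C,G}, T:{A} ∩→ {A}; cost 0
[col 5] CFPST: children CFST:{A}, P:{G} ∪→ {A,G}; cost 1
[col 5] CFPSTX: children CFPST:{A,G}, X:{T} ∪→ {A,G,T}; cost 1
[col 5] CFMPSTX: children CFPSTX:{A,G,T}, M:{T} ∩→ {T}; cost 0
[col 6] FS: children F:{T}, S:{A} ∪→ {A,T}; cost 1
[col 6] CFS: children C:{C}, FS:{A,T} ∪→ {A,C,T}; cost 1
[col 6] CFST: children CFS:{A,C,T}, T:{C} ∩→ {C}; cost 0
[col 6] CFPST: children CFST:{C}, P:{G} ∪→ {C,G}; cost 1
[col 6] CFPSTX: children CFPST:{C,G}, X:{G} ∩→ {G}; cost 0
[col 6] CFMPSTX: children CFPSTX:{G}, M:{G} ∩→ {G}; cost 0
[col 7] FS: children F:{C}, S:{A} ∪→ {A,C}; cost 1
[col 7] CFS: children C:{G}, FS:{A,C} ∪→ {A,C,G}; cost 1
[col 7] CFST: children CFS:{A,C,G}, T:{A} ∩→ {A}; cost 0
[col 7] CFPST: children CFST:{A}, P:{G} ∪→ {A,G}; cost 1
[col 7] CFPSTX: children CFPST:{A,G}, X:{C} ∪→ {A,C,G}; cost 1
[col 7] CFMPSTX: children CFPSTX:{A,C,G}, M:{C} ∩→ {C}; cost 0
per-site changes: [4, 3, 4, 5, 4, 4, 3, 4]; total = 31

C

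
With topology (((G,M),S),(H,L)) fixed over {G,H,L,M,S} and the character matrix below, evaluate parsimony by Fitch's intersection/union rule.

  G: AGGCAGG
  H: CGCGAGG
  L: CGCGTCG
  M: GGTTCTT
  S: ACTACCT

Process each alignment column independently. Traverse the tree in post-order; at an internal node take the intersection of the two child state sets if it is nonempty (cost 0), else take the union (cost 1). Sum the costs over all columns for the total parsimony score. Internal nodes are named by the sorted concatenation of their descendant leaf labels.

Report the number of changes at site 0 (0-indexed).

site 0, node GM: G={A} ∪ M={G} → {A,G} (+1)
site 0, node GMS: GM={A,G} ∩ S={A} → {A} (+0)
site 0, node HL: H={C} ∩ L={C} → {C} (+0)
site 0, node GHLMS: GMS={A} ∪ HL={C} → {A,C} (+1)
site 1, node GM: G={G} ∩ M={G} → {G} (+0)
site 1, node GMS: GM={G} ∪ S={C} → {C,G} (+1)
site 1, node HL: H={G} ∩ L={G} → {G} (+0)
site 1, node GHLMS: GMS={C,G} ∩ HL={G} → {G} (+0)
site 2, node GM: G={G} ∪ M={T} → {G,T} (+1)
site 2, node GMS: GM={G,T} ∩ S={T} → {T} (+0)
site 2, node HL: H={C} ∩ L={C} → {C} (+0)
site 2, node GHLMS: GMS={T} ∪ HL={C} → {C,T} (+1)
site 3, node GM: G={C} ∪ M={T} → {C,T} (+1)
site 3, node GMS: GM={C,T} ∪ S={A} → {A,C,T} (+1)
site 3, node HL: H={G} ∩ L={G} → {G} (+0)
site 3, node GHLMS: GMS={A,C,T} ∪ HL={G} → {A,C,G,T} (+1)
site 4, node GM: G={A} ∪ M={C} → {A,C} (+1)
site 4, node GMS: GM={A,C} ∩ S={C} → {C} (+0)
site 4, node HL: H={A} ∪ L={T} → {A,T} (+1)
site 4, node GHLMS: GMS={C} ∪ HL={A,T} → {A,C,T} (+1)
site 5, node GM: G={G} ∪ M={T} → {G,T} (+1)
site 5, node GMS: GM={G,T} ∪ S={C} → {C,G,T} (+1)
site 5, node HL: H={G} ∪ L={C} → {C,G} (+1)
site 5, node GHLMS: GMS={C,G,T} ∩ HL={C,G} → {C,G} (+0)
site 6, node GM: G={G} ∪ M={T} → {G,T} (+1)
site 6, node GMS: GM={G,T} ∩ S={T} → {T} (+0)
site 6, node HL: H={G} ∩ L={G} → {G} (+0)
site 6, node GHLMS: GMS={T} ∪ HL={G} → {G,T} (+1)
per-site changes: [2, 1, 2, 3, 3, 3, 2]; total = 16

2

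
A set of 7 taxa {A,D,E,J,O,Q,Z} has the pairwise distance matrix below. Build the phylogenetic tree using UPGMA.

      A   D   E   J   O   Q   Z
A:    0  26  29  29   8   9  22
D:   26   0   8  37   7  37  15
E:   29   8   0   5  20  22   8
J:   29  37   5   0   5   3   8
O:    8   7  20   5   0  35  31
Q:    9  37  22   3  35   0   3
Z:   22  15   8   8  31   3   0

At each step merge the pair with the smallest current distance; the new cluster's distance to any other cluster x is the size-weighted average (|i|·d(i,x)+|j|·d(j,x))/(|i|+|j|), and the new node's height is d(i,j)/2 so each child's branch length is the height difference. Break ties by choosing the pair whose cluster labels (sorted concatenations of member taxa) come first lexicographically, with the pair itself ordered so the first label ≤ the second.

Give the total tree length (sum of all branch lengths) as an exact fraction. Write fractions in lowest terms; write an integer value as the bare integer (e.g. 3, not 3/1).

iteration 1: select J,Q (d=3); attach at lengths (3/2, 3/2); label the merged cluster JQ
  updated: d(A,JQ)=19, d(D,JQ)=37, d(E,JQ)=27/2, d(JQ,O)=20, d(JQ,Z)=11/2
iteration 2: select JQ,Z (d=11/2); attach at lengths (5/4, 11/4); label the merged cluster JQZ
  updated: d(A,JQZ)=20, d(D,JQZ)=89/3, d(E,JQZ)=35/3, d(JQZ,O)=71/3
iteration 3: select D,O (d=7); attach at lengths (7/2, 7/2); label the merged cluster DO
  updated: d(A,DO)=17, d(DO,E)=14, d(DO,JQZ)=80/3
iteration 4: select E,JQZ (d=35/3); attach at lengths (35/6, 37/12); label the merged cluster EJQZ
  updated: d(A,EJQZ)=89/4, d(DO,EJQZ)=47/2
iteration 5: select A,DO (d=17); attach at lengths (17/2, 5); label the merged cluster ADO
  updated: d(ADO,EJQZ)=277/12
iteration 6: select ADO,EJQZ (d=277/12); attach at lengths (73/24, 137/24); label the merged cluster ADEJOQZ
final tree: ((A:17/2,(D:7/2,O:7/2):5):73/24,(E:35/6,((J:3/2,Q:3/2):5/4,Z:11/4):37/12):137/24)
total length: 271/6

271/6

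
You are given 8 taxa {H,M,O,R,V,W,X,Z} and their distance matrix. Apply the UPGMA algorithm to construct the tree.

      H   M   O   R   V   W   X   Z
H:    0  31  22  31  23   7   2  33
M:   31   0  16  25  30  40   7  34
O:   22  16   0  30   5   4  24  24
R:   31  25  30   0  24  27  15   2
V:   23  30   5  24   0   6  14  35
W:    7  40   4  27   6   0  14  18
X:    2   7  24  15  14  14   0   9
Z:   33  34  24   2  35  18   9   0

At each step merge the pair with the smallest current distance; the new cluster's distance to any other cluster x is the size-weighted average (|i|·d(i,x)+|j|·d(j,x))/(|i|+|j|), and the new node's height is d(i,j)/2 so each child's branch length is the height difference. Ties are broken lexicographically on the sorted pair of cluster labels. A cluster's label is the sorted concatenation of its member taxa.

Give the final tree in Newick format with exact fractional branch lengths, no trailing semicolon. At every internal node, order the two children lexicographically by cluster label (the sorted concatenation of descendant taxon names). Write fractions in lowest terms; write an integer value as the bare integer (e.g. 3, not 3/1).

step 1: merge (H,X) at d=2; branch lengths H→1, X→1; new cluster HX
  updated: d(HX,M)=19, d(HX,O)=23, d(HX,R)=23, d(HX,V)=37/2, d(HX,W)=21/2, d(HX,Z)=21
step 2: merge (R,Z) at d=2; branch lengths R→1, Z→1; new cluster RZ
  updated: d(HX,RZ)=22, d(M,RZ)=59/2, d(O,RZ)=27, d(RZ,V)=59/2, d(RZ,W)=45/2
step 3: merge (O,W) at d=4; branch lengths O→2, W→2; new cluster OW
  updated: d(HX,OW)=67/4, d(M,OW)=28, d(OW,RZ)=99/4, d(OW,V)=11/2
step 4: merge (OW,V) at d=11/2; branch lengths OW→3/4, V→11/4; new cluster OVW
  updated: d(HX,OVW)=52/3, d(M,OVW)=86/3, d(OVW,RZ)=79/3
step 5: merge (HX,OVW) at d=52/3; branch lengths HX→23/3, OVW→71/12; new cluster HOVWX
  updated: d(HOVWX,M)=124/5, d(HOVWX,RZ)=123/5
step 6: merge (HOVWX,RZ) at d=123/5; branch lengths HOVWX→109/30, RZ→113/10; new cluster HORVWXZ
  updated: d(HORVWXZ,M)=183/7
step 7: merge (HORVWXZ,M) at d=183/7; branch lengths HORVWXZ→27/35, M→183/14; new cluster HMORVWXZ
final tree: ((((H:1,X:1):23/3,((O:2,W:2):3/4,V:11/4):71/12):109/30,(R:1,Z:1):113/10):27/35,M:183/14)
total length: 22621/420

((((H:1,X:1):23/3,((O:2,W:2):3/4,V:11/4):71/12):109/30,(R:1,Z:1):113/10):27/35,M:183/14)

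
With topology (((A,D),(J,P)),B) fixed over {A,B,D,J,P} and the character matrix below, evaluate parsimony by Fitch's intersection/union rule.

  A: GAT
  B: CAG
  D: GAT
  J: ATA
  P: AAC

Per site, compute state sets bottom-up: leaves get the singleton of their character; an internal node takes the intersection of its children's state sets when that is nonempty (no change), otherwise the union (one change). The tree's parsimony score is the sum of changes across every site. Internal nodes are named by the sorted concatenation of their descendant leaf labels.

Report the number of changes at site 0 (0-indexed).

site 0, node AD: A={G} ∩ D={G} → {G} (+0)
site 0, node JP: J={A} ∩ P={A} → {A} (+0)
site 0, node ADJP: AD={G} ∪ JP={A} → {A,G} (+1)
site 0, node ABDJP: ADJP={A,G} ∪ B={C} → {A,C,G} (+1)
site 1, node AD: A={A} ∩ D={A} → {A} (+0)
site 1, node JP: J={T} ∪ P={A} → {A,T} (+1)
site 1, node ADJP: AD={A} ∩ JP={A,T} → {A} (+0)
site 1, node ABDJP: ADJP={A} ∩ B={A} → {A} (+0)
site 2, node AD: A={T} ∩ D={T} → {T} (+0)
site 2, node JP: J={A} ∪ P={C} → {A,C} (+1)
site 2, node ADJP: AD={T} ∪ JP={A,C} → {A,C,T} (+1)
site 2, node ABDJP: ADJP={A,C,T} ∪ B={G} → {A,C,G,T} (+1)
per-site changes: [2, 1, 3]; total = 6

2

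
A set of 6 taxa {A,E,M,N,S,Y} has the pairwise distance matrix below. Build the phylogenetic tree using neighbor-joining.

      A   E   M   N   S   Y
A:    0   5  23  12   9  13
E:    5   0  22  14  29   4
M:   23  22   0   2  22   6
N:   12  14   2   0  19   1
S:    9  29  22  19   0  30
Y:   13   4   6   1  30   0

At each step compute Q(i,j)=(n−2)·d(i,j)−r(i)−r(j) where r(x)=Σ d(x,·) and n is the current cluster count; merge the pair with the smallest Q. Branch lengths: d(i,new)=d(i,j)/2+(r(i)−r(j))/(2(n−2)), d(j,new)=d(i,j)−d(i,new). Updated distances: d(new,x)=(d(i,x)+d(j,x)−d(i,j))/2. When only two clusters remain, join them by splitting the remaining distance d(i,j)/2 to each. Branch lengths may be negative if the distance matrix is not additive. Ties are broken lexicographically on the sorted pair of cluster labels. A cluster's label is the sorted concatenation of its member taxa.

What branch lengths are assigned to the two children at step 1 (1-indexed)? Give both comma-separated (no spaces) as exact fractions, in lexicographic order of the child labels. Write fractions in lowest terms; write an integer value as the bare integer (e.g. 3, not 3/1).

-11/8,83/8

1. join A+S (d=9, Q=-135) ⇒ AS; edges |A|=-11/8, |S|=83/8
  updated: d(AS,E)=25/2, d(AS,M)=18, d(AS,N)=11, d(AS,Y)=17
2. join AS+E (d=25/2, Q=-147/2) ⇒ AES; edges |AS|=29/4, |E|=21/4
  updated: d(AES,M)=55/4, d(AES,N)=25/4, d(AES,Y)=17/4
3. join AES+Y (d=17/4, Q=-27) ⇒ AESY; edges |AES|=43/8, |Y|=-9/8
  updated: d(AESY,M)=31/4, d(AESY,N)=3/2
4. join AESY+M (d=31/4, Q=-45/4) ⇒ AEMSY; edges |AESY|=29/8, |M|=33/8
  updated: d(AEMSY,N)=-17/8
5. join AEMSY+N (d=-17/8) ⇒ AEMNSY; edges |AEMSY|=-17/16, |N|=-17/16
final tree: (((((A:-11/8,S:83/8):29/4,E:21/4):43/8,Y:-9/8):29/8,M:33/8):-17/16,N:-17/16)
total length: 251/8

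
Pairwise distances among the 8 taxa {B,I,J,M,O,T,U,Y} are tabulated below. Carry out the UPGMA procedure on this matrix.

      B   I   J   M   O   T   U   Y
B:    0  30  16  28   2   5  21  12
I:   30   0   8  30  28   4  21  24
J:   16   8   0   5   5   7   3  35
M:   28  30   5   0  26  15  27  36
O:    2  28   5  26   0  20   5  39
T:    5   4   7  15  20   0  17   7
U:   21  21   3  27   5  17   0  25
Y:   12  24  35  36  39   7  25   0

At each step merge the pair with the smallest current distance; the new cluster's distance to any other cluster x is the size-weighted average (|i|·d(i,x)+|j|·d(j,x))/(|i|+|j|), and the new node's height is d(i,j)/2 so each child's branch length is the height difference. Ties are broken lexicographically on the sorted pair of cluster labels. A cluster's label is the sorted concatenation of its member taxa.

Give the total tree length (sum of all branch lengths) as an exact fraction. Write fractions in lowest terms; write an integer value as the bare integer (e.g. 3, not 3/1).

iteration 1: select B,O (d=2); attach at lengths (1, 1); label the merged cluster BO
  updated: d(BO,I)=29, d(BO,J)=21/2, d(BO,M)=27, d(BO,T)=25/2, d(BO,U)=13, d(BO,Y)=51/2
iteration 2: select J,U (d=3); attach at lengths (3/2, 3/2); label the merged cluster JU
  updated: d(BO,JU)=47/4, d(I,JU)=29/2, d(JU,M)=16, d(JU,T)=12, d(JU,Y)=30
iteration 3: select I,T (d=4); attach at lengths (2, 2); label the merged cluster IT
  updated: d(BO,IT)=83/4, d(IT,JU)=53/4, d(IT,M)=45/2, d(IT,Y)=31/2
iteration 4: select BO,JU (d=47/4); attach at lengths (39/8, 35/8); label the merged cluster BJOU
  updated: d(BJOU,IT)=17, d(BJOU,M)=43/2, d(BJOU,Y)=111/4
iteration 5: select IT,Y (d=31/2); attach at lengths (23/4, 31/4); label the merged cluster ITY
  updated: d(BJOU,ITY)=247/12, d(ITY,M)=27
iteration 6: select BJOU,ITY (d=247/12); attach at lengths (53/12, 61/24); label the merged cluster BIJOTUY
  updated: d(BIJOTUY,M)=167/7
iteration 7: select BIJOTUY,M (d=167/7); attach at lengths (275/168, 167/14); label the merged cluster BIJMOTUY
final tree: ((((B:1,O:1):39/8,(J:3/2,U:3/2):35/8):53/12,((I:2,T:2):23/4,Y:31/4):61/24):275/168,M:167/14)
total length: 4391/84

4391/84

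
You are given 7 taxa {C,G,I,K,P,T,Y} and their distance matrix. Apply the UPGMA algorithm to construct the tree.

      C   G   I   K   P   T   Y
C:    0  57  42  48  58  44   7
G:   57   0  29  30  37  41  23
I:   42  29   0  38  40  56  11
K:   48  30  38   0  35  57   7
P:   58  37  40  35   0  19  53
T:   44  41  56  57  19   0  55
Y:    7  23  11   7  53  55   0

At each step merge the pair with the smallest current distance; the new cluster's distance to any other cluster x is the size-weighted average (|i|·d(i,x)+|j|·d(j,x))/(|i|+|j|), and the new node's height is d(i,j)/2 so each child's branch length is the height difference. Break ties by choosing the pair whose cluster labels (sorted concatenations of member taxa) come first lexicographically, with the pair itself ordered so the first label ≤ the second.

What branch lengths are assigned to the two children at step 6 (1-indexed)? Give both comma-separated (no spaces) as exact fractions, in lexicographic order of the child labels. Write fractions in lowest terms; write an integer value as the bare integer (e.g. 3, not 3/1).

209/30,143/10

step 1: merge (C,Y) at d=7; branch lengths C→7/2, Y→7/2; new cluster CY
  updated: d(CY,G)=40, d(CY,I)=53/2, d(CY,K)=55/2, d(CY,P)=111/2, d(CY,T)=99/2
step 2: merge (P,T) at d=19; branch lengths P→19/2, T→19/2; new cluster PT
  updated: d(CY,PT)=105/2, d(G,PT)=39, d(I,PT)=48, d(K,PT)=46
step 3: merge (CY,I) at d=53/2; branch lengths CY→39/4, I→53/4; new cluster CIY
  updated: d(CIY,G)=109/3, d(CIY,K)=31, d(CIY,PT)=51
step 4: merge (G,K) at d=30; branch lengths G→15, K→15; new cluster GK
  updated: d(CIY,GK)=101/3, d(GK,PT)=85/2
step 5: merge (CIY,GK) at d=101/3; branch lengths CIY→43/12, GK→11/6; new cluster CGIKY
  updated: d(CGIKY,PT)=238/5
step 6: merge (CGIKY,PT) at d=238/5; branch lengths CGIKY→209/30, PT→143/10; new cluster CGIKPTY
final tree: ((((C:7/2,Y:7/2):39/4,I:53/4):43/12,(G:15,K:15):11/6):209/30,(P:19/2,T:19/2):143/10)
total length: 6341/60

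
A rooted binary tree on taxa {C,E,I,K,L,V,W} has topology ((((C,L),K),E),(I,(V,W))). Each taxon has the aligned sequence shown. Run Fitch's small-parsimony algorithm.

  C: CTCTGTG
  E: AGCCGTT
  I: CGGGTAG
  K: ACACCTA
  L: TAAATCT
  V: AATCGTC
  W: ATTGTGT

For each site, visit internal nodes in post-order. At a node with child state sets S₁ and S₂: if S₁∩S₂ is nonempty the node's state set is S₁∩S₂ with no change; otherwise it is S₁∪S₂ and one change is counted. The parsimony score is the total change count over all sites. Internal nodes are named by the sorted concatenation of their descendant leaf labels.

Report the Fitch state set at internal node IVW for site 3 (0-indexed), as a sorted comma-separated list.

site 0, node CL: C={C} ∪ L={T} → {C,T} (+1)
site 0, node CKL: CL={C,T} ∪ K={A} → {A,C,T} (+1)
site 0, node CEKL: CKL={A,C,T} ∩ E={A} → {A} (+0)
site 0, node VW: V={A} ∩ W={A} → {A} (+0)
site 0, node IVW: I={C} ∪ VW={A} → {A,C} (+1)
site 0, node CEIKLVW: CEKL={A} ∩ IVW={A,C} → {A} (+0)
site 1, node CL: C={T} ∪ L={A} → {A,T} (+1)
site 1, node CKL: CL={A,T} ∪ K={C} → {A,C,T} (+1)
site 1, node CEKL: CKL={A,C,T} ∪ E={G} → {A,C,G,T} (+1)
site 1, node VW: V={A} ∪ W={T} → {A,T} (+1)
site 1, node IVW: I={G} ∪ VW={A,T} → {A,G,T} (+1)
site 1, node CEIKLVW: CEKL={A,C,G,T} ∩ IVW={A,G,T} → {A,G,T} (+0)
site 2, node CL: C={C} ∪ L={A} → {A,C} (+1)
site 2, node CKL: CL={A,C} ∩ K={A} → {A} (+0)
site 2, node CEKL: CKL={A} ∪ E={C} → {A,C} (+1)
site 2, node VW: V={T} ∩ W={T} → {T} (+0)
site 2, node IVW: I={G} ∪ VW={T} → {G,T} (+1)
site 2, node CEIKLVW: CEKL={A,C} ∪ IVW={G,T} → {A,C,G,T} (+1)
site 3, node CL: C={T} ∪ L={A} → {A,T} (+1)
site 3, node CKL: CL={A,T} ∪ K={C} → {A,C,T} (+1)
site 3, node CEKL: CKL={A,C,T} ∩ E={C} → {C} (+0)
site 3, node VW: V={C} ∪ W={G} → {C,G} (+1)
site 3, node IVW: I={G} ∩ VW={C,G} → {G} (+0)
site 3, node CEIKLVW: CEKL={C} ∪ IVW={G} → {C,G} (+1)
site 4, node CL: C={G} ∪ L={T} → {G,T} (+1)
site 4, node CKL: CL={G,T} ∪ K={C} → {C,G,T} (+1)
site 4, node CEKL: CKL={C,G,T} ∩ E={G} → {G} (+0)
site 4, node VW: V={G} ∪ W={T} → {G,T} (+1)
site 4, node IVW: I={T} ∩ VW={G,T} → {T} (+0)
site 4, node CEIKLVW: CEKL={G} ∪ IVW={T} → {G,T} (+1)
site 5, node CL: C={T} ∪ L={C} → {C,T} (+1)
site 5, node CKL: CL={C,T} ∩ K={T} → {T} (+0)
site 5, node CEKL: CKL={T} ∩ E={T} → {T} (+0)
site 5, node VW: V={T} ∪ W={G} → {G,T} (+1)
site 5, node IVW: I={A} ∪ VW={G,T} → {A,G,T} (+1)
site 5, node CEIKLVW: CEKL={T} ∩ IVW={A,G,T} → {T} (+0)
site 6, node CL: C={G} ∪ L={T} → {G,T} (+1)
site 6, node CKL: CL={G,T} ∪ K={A} → {A,G,T} (+1)
site 6, node CEKL: CKL={A,G,T} ∩ E={T} → {T} (+0)
site 6, node VW: V={C} ∪ W={T} → {C,T} (+1)
site 6, node IVW: I={G} ∪ VW={C,T} → {C,G,T} (+1)
site 6, node CEIKLVW: CEKL={T} ∩ IVW={C,G,T} → {T} (+0)
per-site changes: [3, 5, 4, 4, 4, 3, 4]; total = 27

G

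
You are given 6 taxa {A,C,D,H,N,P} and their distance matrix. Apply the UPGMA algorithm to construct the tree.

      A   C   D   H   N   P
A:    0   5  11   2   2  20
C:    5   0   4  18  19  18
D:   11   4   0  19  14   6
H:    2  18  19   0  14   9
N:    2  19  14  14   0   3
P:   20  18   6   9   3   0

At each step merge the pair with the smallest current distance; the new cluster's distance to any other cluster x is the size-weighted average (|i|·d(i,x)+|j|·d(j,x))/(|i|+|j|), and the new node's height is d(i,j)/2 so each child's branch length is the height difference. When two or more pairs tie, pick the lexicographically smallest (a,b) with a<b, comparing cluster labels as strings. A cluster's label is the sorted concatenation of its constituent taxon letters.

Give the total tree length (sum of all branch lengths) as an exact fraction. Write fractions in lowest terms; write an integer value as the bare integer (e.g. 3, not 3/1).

1. join A+H (d=2) ⇒ AH; edges |A|=1, |H|=1
  updated: d(AH,C)=23/2, d(AH,D)=15, d(AH,N)=8, d(AH,P)=29/2
2. join N+P (d=3) ⇒ NP; edges |N|=3/2, |P|=3/2
  updated: d(AH,NP)=45/4, d(C,NP)=37/2, d(D,NP)=10
3. join C+D (d=4) ⇒ CD; edges |C|=2, |D|=2
  updated: d(AH,CD)=53/4, d(CD,NP)=57/4
4. join AH+NP (d=45/4) ⇒ AHNP; edges |AH|=37/8, |NP|=33/8
  updated: d(AHNP,CD)=55/4
5. join AHNP+CD (d=55/4) ⇒ ACDHNP; edges |AHNP|=5/4, |CD|=39/8
final tree: (((A:1,H:1):37/8,(N:3/2,P:3/2):33/8):5/4,(C:2,D:2):39/8)
total length: 191/8

191/8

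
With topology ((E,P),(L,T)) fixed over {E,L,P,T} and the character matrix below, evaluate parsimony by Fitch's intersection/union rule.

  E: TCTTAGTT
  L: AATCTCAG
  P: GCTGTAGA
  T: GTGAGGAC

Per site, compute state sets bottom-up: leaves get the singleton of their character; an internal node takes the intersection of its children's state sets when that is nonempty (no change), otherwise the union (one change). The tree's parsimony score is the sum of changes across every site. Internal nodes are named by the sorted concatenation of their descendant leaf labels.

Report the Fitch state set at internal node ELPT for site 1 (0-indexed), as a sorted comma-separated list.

EP@0: {T} ∪ {G} = {G,T} (union, +1)
LT@0: {A} ∪ {G} = {A,G} (union, +1)
ELPT@0: {G,T} ∩ {A,G} = {G} (intersection, +0)
EP@1: {C} ∩ {C} = {C} (intersection, +0)
LT@1: {A} ∪ {T} = {A,T} (union, +1)
ELPT@1: {C} ∪ {A,T} = {A,C,T} (union, +1)
EP@2: {T} ∩ {T} = {T} (intersection, +0)
LT@2: {T} ∪ {G} = {G,T} (union, +1)
ELPT@2: {T} ∩ {G,T} = {T} (intersection, +0)
EP@3: {T} ∪ {G} = {G,T} (union, +1)
LT@3: {C} ∪ {A} = {A,C} (union, +1)
ELPT@3: {G,T} ∪ {A,C} = {A,C,G,T} (union, +1)
EP@4: {A} ∪ {T} = {A,T} (union, +1)
LT@4: {T} ∪ {G} = {G,T} (union, +1)
ELPT@4: {A,T} ∩ {G,T} = {T} (intersection, +0)
EP@5: {G} ∪ {A} = {A,G} (union, +1)
LT@5: {C} ∪ {G} = {C,G} (union, +1)
ELPT@5: {A,G} ∩ {C,G} = {G} (intersection, +0)
EP@6: {T} ∪ {G} = {G,T} (union, +1)
LT@6: {A} ∩ {A} = {A} (intersection, +0)
ELPT@6: {G,T} ∪ {A} = {A,G,T} (union, +1)
EP@7: {T} ∪ {A} = {A,T} (union, +1)
LT@7: {G} ∪ {C} = {C,G} (union, +1)
ELPT@7: {A,T} ∪ {C,G} = {A,C,G,T} (union, +1)
per-site changes: [2, 2, 1, 3, 2, 2, 2, 3]; total = 17

A,C,T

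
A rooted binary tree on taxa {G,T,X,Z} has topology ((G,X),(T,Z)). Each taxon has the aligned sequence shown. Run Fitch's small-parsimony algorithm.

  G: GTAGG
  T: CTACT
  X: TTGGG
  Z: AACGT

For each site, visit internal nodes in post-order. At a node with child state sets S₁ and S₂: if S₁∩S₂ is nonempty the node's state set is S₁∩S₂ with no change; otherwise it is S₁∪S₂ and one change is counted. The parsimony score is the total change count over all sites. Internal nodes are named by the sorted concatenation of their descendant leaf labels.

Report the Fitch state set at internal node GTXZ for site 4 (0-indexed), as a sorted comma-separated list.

G,T

[col 0] GX: children G:{G}, X:{T} ∪→ {G,T}; cost 1
[col 0] TZ: children T:{C}, Z:{A} ∪→ {A,C}; cost 1
[col 0] GTXZ: children GX:{G,T}, TZ:{A,C} ∪→ {A,C,G,T}; cost 1
[col 1] GX: children G:{T}, X:{T} ∩→ {T}; cost 0
[col 1] TZ: children T:{T}, Z:{A} ∪→ {A,T}; cost 1
[col 1] GTXZ: children GX:{T}, TZ:{A,T} ∩→ {T}; cost 0
[col 2] GX: children G:{A}, X:{G} ∪→ {A,G}; cost 1
[col 2] TZ: children T:{A}, Z:{C} ∪→ {A,C}; cost 1
[col 2] GTXZ: children GX:{A,G}, TZ:{A,C} ∩→ {A}; cost 0
[col 3] GX: children G:{G}, X:{G} ∩→ {G}; cost 0
[col 3] TZ: children T:{C}, Z:{G} ∪→ {C,G}; cost 1
[col 3] GTXZ: children GX:{G}, TZ:{C,G} ∩→ {G}; cost 0
[col 4] GX: children G:{G}, X:{G} ∩→ {G}; cost 0
[col 4] TZ: children T:{T}, Z:{T} ∩→ {T}; cost 0
[col 4] GTXZ: children GX:{G}, TZ:{T} ∪→ {G,T}; cost 1
per-site changes: [3, 1, 2, 1, 1]; total = 8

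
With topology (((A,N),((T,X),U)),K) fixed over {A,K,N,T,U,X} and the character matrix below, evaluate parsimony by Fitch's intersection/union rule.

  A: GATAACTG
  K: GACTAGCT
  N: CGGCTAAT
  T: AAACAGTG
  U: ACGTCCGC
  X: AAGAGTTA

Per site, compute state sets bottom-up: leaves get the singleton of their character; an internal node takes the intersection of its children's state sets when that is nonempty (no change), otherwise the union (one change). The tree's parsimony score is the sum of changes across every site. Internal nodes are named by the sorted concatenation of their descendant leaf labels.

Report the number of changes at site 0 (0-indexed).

[col 0] AN: children A:{G}, N:{C} ∪→ {C,G}; cost 1
[col 0] TX: children T:{A}, X:{A} ∩→ {A}; cost 0
[col 0] TUX: children TX:{A}, U:{A} ∩→ {A}; cost 0
[col 0] ANTUX: children AN:{C,G}, TUX:{A} ∪→ {A,C,G}; cost 1
[col 0] AKNTUX: children ANTUX:{A,C,G}, K:{G} ∩→ {G}; cost 0
[col 1] AN: children A:{A}, N:{G} ∪→ {A,G}; cost 1
[col 1] TX: children T:{A}, X:{A} ∩→ {A}; cost 0
[col 1] TUX: children TX:{A}, U:{C} ∪→ {A,C}; cost 1
[col 1] ANTUX: children AN:{A,G}, TUX:{A,C} ∩→ {A}; cost 0
[col 1] AKNTUX: children ANTUX:{A}, K:{A} ∩→ {A}; cost 0
[col 2] AN: children A:{T}, N:{G} ∪→ {G,T}; cost 1
[col 2] TX: children T:{A}, X:{G} ∪→ {A,G}; cost 1
[col 2] TUX: children TX:{A,G}, U:{G} ∩→ {G}; cost 0
[col 2] ANTUX: children AN:{G,T}, TUX:{G} ∩→ {G}; cost 0
[col 2] AKNTUX: children ANTUX:{G}, K:{C} ∪→ {C,G}; cost 1
[col 3] AN: children A:{A}, N:{C} ∪→ {A,C}; cost 1
[col 3] TX: children T:{C}, X:{A} ∪→ {A,C}; cost 1
[col 3] TUX: children TX:{A,C}, U:{T} ∪→ {A,C,T}; cost 1
[col 3] ANTUX: children AN:{A,C}, TUX:{A,C,T} ∩→ {A,C}; cost 0
[col 3] AKNTUX: children ANTUX:{A,C}, K:{T} ∪→ {A,C,T}; cost 1
[col 4] AN: children A:{A}, N:{T} ∪→ {A,T}; cost 1
[col 4] TX: children T:{A}, X:{G} ∪→ {A,G}; cost 1
[col 4] TUX: children TX:{A,G}, U:{C} ∪→ {A,C,G}; cost 1
[col 4] ANTUX: children AN:{A,T}, TUX:{A,C,G} ∩→ {A}; cost 0
[col 4] AKNTUX: children ANTUX:{A}, K:{A} ∩→ {A}; cost 0
[col 5] AN: children A:{C}, N:{A} ∪→ {A,C}; cost 1
[col 5] TX: children T:{G}, X:{T} ∪→ {G,T}; cost 1
[col 5] TUX: children TX:{G,T}, U:{C} ∪→ {C,G,T}; cost 1
[col 5] ANTUX: children AN:{A,C}, TUX:{C,G,T} ∩→ {C}; cost 0
[col 5] AKNTUX: children ANTUX:{C}, K:{G} ∪→ {C,G}; cost 1
[col 6] AN: children A:{T}, N:{A} ∪→ {A,T}; cost 1
[col 6] TX: children T:{T}, X:{T} ∩→ {T}; cost 0
[col 6] TUX: children TX:{T}, U:{G} ∪→ {G,T}; cost 1
[col 6] ANTUX: children AN:{A,T}, TUX:{G,T} ∩→ {T}; cost 0
[col 6] AKNTUX: children ANTUX:{T}, K:{C} ∪→ {C,T}; cost 1
[col 7] AN: children A:{G}, N:{T} ∪→ {G,T}; cost 1
[col 7] TX: children T:{G}, X:{A} ∪→ {A,G}; cost 1
[col 7] TUX: children TX:{A,G}, U:{C} ∪→ {A,C,G}; cost 1
[col 7] ANTUX: children AN:{G,T}, TUX:{A,C,G} ∩→ {G}; cost 0
[col 7] AKNTUX: children ANTUX:{G}, K:{T} ∪→ {G,T}; cost 1
per-site changes: [2, 2, 3, 4, 3, 4, 3, 4]; total = 25

2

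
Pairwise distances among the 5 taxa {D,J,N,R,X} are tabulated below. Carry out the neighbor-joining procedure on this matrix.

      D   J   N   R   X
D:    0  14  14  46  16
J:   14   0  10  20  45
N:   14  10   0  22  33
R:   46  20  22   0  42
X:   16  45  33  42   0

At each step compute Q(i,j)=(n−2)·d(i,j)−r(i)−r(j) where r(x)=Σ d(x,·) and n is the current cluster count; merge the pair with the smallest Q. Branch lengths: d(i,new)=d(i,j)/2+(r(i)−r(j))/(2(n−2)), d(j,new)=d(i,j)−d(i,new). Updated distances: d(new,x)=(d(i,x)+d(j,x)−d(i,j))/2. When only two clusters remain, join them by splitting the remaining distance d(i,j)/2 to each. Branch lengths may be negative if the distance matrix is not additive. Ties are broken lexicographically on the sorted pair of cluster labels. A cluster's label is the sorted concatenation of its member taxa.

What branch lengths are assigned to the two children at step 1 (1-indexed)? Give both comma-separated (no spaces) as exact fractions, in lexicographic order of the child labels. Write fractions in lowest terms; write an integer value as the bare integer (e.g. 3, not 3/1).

1. join D+X (d=16, Q=-178) ⇒ DX; edges |D|=1/3, |X|=47/3
  updated: d(DX,J)=43/2, d(DX,N)=31/2, d(DX,R)=36
2. join DX+N (d=31/2, Q=-179/2) ⇒ DNX; edges |DX|=113/8, |N|=11/8
  updated: d(DNX,J)=8, d(DNX,R)=85/4
3. join DNX+J (d=8, Q=-197/4) ⇒ DJNX; edges |DNX|=37/8, |J|=27/8
  updated: d(DJNX,R)=133/8
4. join DJNX+R (d=133/8) ⇒ DJNRX; edges |DJNX|=133/16, |R|=133/16
final tree: ((((D:1/3,X:47/3):113/8,N:11/8):37/8,J:27/8):133/16,R:133/16)
total length: 449/8

1/3,47/3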